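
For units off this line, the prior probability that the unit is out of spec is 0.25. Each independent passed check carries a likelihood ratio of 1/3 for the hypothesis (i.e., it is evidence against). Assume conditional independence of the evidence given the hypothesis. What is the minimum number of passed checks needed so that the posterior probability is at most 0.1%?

6

Prior odds = 0.25/0.75 = 1/3.
Likelihood ratio per passed check = 1/3.
Target odds: 0.001 ÷ 0.999 = 1/999.
Need (1/3) × (1/3)ⁿ ≤ 1/999, i.e. (1/3)ⁿ ≤ 1/333.
(1/3)⁵ = 1/243 is still above 1/333 but (1/3)⁶ = 1/729 is at or below it, so n = 6.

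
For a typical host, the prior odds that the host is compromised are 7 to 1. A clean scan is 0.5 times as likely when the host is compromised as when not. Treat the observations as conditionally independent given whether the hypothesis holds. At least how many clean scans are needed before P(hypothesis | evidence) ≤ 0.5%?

11

Prior odds = 7.
Likelihood ratio per clean scan = 0.5.
Target odds: 0.005 ÷ 0.995 = 1/199.
Need 7 × 0.5ⁿ ≤ 1/199, i.e. 0.5ⁿ ≤ 1/1393.
0.5¹⁰ = 1/1024 is still above 1/1393 but 0.5¹¹ = 1/2048 is at or below it, so n = 11.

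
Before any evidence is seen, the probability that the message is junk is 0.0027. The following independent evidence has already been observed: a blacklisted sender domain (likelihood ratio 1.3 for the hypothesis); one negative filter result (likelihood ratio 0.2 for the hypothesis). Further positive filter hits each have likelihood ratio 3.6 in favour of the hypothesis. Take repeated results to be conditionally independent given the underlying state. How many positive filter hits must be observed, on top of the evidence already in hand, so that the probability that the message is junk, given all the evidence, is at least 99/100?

Prior odds = 0.0027/0.9973 = 27/9973.
Combined Bayes factor of the evidence already in hand = 1.3 × 0.2 = 0.26.
Odds after that evidence = (27/9973) × 0.26 = 351/498650.
Target odds = 0.99/0.01 = 99.
Need 3.6ⁿ ≥ 99 ÷ (351/498650) = 5485150/39.
3.6⁹ ≈101560 falls short of 5485150/39 but 3.6¹⁰ ≈365616 reaches it, so n = 10.

10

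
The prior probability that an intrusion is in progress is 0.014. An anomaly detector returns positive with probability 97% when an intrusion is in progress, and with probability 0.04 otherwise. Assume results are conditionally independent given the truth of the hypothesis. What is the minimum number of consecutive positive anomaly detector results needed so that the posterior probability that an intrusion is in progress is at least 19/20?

Prior odds: 0.014 ÷ 0.986 = 7/493.
Likelihood ratio of a positive result = 0.97/0.04 = 24.25.
Target odds: 0.95 ÷ 0.05 = 19.
Need (7/493) × 24.25ⁿ ≥ 19, i.e. 24.25ⁿ ≥ 9367/7.
24.25² = 588.0625 falls short of 9367/7 but 24.25³ = 912673/64 reaches it, so n = 3.

3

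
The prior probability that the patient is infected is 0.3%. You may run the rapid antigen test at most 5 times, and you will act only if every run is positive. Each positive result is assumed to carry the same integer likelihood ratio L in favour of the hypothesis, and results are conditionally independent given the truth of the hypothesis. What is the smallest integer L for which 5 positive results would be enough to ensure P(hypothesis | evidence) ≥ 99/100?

9

Prior odds = 0.003/0.997 = 3/997.
Target odds = 0.99/0.01 = 99.
Need L⁵ ≥ 99 ÷ (3/997) = 32901.
8⁵ = 32768 < 32901 ≤ 59049 = 9⁵, so L = 9.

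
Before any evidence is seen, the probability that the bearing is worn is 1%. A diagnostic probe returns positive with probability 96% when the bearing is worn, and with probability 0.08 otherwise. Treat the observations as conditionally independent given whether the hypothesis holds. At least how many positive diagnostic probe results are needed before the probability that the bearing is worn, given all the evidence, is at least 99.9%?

Prior odds = 0.01/0.99 = 1/99.
Likelihood ratio of a positive result = 0.96/0.08 = 12.
Target odds: 0.999 ÷ 0.001 = 999.
Need (1/99) × 12ⁿ ≥ 999, i.e. 12ⁿ ≥ 98901.
12⁴ = 20736 falls short of 98901 but 12⁵ = 248832 reaches it, so n = 5.

5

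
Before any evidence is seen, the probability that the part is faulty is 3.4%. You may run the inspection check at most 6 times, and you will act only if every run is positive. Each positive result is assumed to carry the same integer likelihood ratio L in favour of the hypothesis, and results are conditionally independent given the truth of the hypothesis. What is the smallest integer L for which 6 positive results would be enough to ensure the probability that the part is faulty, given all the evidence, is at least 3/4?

Prior odds = 0.034/0.966 = 17/483.
Target odds = 0.75/0.25 = 3.
Need L⁶ ≥ 3 ÷ (17/483) = 1449/17.
2⁶ = 64 < 1449/17 ≤ 729 = 3⁶, so L = 3.

3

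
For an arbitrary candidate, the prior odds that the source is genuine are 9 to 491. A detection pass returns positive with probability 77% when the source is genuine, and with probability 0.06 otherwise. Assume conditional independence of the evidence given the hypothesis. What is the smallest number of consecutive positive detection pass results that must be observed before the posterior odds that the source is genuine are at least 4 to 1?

Prior odds = 9/491.
Likelihood ratio of a positive result = 0.77/0.06 = 77/6.
Target odds = 4.
Require (77/6)ⁿ ≥ 4 ÷ (9/491) = 1964/9.
(77/6)² = 5929/36 falls short of 1964/9 but (77/6)³ = 456533/216 reaches it, so n = 3.

3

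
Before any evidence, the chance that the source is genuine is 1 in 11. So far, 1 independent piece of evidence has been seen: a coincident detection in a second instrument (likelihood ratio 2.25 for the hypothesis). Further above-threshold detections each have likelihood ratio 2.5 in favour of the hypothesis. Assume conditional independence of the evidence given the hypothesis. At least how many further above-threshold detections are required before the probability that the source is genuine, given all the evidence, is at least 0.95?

5

Prior odds = (1/11)/(10/11) = 0.1.
Bayes factor of the evidence already in hand = 2.25.
Odds after that evidence = 0.1 × 2.25 = 0.225.
Target odds = 0.95/0.05 = 19.
Need 2.5ⁿ ≥ 19 ÷ 0.225 = 760/9.
2.5⁴ = 39.0625 falls short of 760/9 but 2.5⁵ = 97.65625 reaches it, so n = 5.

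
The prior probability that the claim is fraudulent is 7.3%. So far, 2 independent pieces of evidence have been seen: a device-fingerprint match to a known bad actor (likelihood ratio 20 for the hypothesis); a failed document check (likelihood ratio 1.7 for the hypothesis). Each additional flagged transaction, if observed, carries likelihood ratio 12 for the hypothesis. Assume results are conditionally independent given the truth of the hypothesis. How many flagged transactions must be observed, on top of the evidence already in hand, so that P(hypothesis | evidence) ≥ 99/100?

2

Prior odds = 0.073/0.927 = 73/927.
Combined Bayes factor of the evidence already in hand = 20 × 1.7 = 34.
Odds after that evidence = (73/927) × 34 = 2482/927.
Target odds = 0.99/0.01 = 99.
Need 12ⁿ ≥ 99 ÷ (2482/927) = 91773/2482.
12¹ = 12 falls short of 91773/2482 but 12² = 144 reaches it, so n = 2.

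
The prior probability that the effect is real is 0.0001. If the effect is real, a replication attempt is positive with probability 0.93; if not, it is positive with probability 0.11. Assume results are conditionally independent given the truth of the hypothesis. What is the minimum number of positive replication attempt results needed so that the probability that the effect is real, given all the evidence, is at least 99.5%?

7

Prior odds: 0.0001 ÷ 0.9999 = 1/9999.
Likelihood ratio of a positive = 0.93/0.11 = 93/11.
Target posterior odds = 0.995/0.005 = 199.
Require (93/11)ⁿ ≥ 199 ÷ (1/9999) = 1989801.
(93/11)⁶ ≈365209 falls short of 1989801 but (93/11)⁷ ≈3.08768e+06 reaches it, so n = 7.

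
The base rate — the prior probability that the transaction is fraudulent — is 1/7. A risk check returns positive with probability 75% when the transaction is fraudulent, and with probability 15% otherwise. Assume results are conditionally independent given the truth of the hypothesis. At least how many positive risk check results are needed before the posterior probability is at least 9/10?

3

Prior odds = (1/7)/(6/7) = 1/6.
Likelihood ratio of a positive result = 0.75/0.15 = 5.
Target odds: 0.9 ÷ 0.1 = 9.
Require 5ⁿ ≥ 9 ÷ (1/6) = 54.
5² = 25 falls short of 54 but 5³ = 125 reaches it, so n = 3.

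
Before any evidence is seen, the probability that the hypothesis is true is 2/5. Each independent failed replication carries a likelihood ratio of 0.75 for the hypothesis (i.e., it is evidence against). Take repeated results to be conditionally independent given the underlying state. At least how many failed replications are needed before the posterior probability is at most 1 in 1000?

23

Prior odds: 0.4 ÷ 0.6 = 2/3.
Likelihood ratio per failed replication = 0.75.
Target posterior odds = 0.001/0.999 = 1/999.
Need (2/3) × 0.75ⁿ ≤ 1/999, i.e. 0.75ⁿ ≤ 1/666.
0.75²² ≈0.00178381 is still above 1/666 but 0.75²³ ≈0.00133786 is at or below it, so n = 23.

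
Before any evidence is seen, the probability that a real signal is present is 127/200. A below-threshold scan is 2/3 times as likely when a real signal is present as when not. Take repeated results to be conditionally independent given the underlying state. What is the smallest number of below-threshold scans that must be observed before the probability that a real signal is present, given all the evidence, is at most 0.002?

17

Prior odds = 0.635/0.365 = 127/73.
Likelihood ratio per below-threshold scan = 2/3.
Target odds: 0.002 ÷ 0.998 = 1/499.
Need (127/73) × (2/3)ⁿ ≤ 1/499, i.e. (2/3)ⁿ ≤ 73/63373.
(2/3)¹⁶ = 65536/43046721 is still above 73/63373 but (2/3)¹⁷ = 131072/129140163 is at or below it, so n = 17.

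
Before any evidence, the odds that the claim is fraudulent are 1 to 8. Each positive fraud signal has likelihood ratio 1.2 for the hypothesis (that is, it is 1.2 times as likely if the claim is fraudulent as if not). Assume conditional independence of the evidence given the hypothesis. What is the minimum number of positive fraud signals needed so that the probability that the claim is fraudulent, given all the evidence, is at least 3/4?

Prior odds = 0.125.
Likelihood ratio per positive fraud signal = 1.2.
Target odds: 0.75 ÷ 0.25 = 3.
Need 0.125 × 1.2ⁿ ≥ 3, i.e. 1.2ⁿ ≥ 24.
1.2¹⁷ ≈22.1861 falls short of 24 but 1.2¹⁸ ≈26.6233 reaches it, so n = 18.

18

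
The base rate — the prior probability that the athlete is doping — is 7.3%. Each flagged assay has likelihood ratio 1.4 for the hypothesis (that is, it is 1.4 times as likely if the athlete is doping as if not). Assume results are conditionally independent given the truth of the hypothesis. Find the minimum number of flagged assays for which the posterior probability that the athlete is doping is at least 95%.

Prior odds: 0.073 ÷ 0.927 = 73/927.
Likelihood ratio per flagged assay = 1.4.
Target odds: 0.95 ÷ 0.05 = 19.
Need (73/927) × 1.4ⁿ ≥ 19, i.e. 1.4ⁿ ≥ 17613/73.
1.4¹⁶ ≈217.795 falls short of 17613/73 but 1.4¹⁷ ≈304.913 reaches it, so n = 17.

17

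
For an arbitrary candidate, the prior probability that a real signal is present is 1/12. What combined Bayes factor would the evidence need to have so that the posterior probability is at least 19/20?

209

Prior odds = (1/12)/(11/12) = 1/11.
Target odds = 0.95/0.05 = 19.
Required Bayes factor = 19 ÷ (1/11) = 209.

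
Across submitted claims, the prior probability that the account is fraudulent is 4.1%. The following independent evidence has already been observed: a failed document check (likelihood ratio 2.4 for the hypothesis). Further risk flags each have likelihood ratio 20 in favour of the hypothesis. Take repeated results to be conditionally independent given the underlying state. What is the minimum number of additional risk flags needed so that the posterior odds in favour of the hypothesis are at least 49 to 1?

Prior odds = 0.041/0.959 = 41/959.
Bayes factor of the evidence already in hand = 2.4.
Odds after that evidence = (41/959) × 2.4 = 492/4795.
Target odds = 49.
Need 20ⁿ ≥ 49 ÷ (492/4795) = 234955/492.
20² = 400 falls short of 234955/492 but 20³ = 8000 reaches it, so n = 3.

3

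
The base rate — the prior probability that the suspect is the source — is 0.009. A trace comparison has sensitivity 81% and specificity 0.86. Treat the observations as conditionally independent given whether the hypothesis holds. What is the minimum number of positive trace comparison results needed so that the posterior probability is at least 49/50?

Prior odds: 0.009 ÷ 0.991 = 9/991.
False-positive rate = 1 − 0.86 = 0.14; likelihood ratio of a positive = 0.81/0.14 = 81/14.
Target posterior odds = 0.98/0.02 = 49.
Need (9/991) × (81/14)ⁿ ≥ 49, i.e. (81/14)ⁿ ≥ 48559/9.
(81/14)⁴ = 43046721/38416 falls short of 48559/9 but (81/14)⁵ ≈6483.13 reaches it, so n = 5.

5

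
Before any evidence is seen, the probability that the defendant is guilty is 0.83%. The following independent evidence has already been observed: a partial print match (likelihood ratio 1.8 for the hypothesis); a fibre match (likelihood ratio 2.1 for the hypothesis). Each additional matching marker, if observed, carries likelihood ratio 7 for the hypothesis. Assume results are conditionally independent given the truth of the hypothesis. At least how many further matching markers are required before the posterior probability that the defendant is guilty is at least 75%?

3

Prior odds = 0.0083/0.9917 = 83/9917.
Combined Bayes factor of the evidence already in hand = 1.8 × 2.1 = 3.78.
Odds after that evidence = (83/9917) × 3.78 = 15687/495850.
Target odds = 0.75/0.25 = 3.
Need 7ⁿ ≥ 3 ÷ (15687/495850) = 495850/5229.
7² = 49 falls short of 495850/5229 but 7³ = 343 reaches it, so n = 3.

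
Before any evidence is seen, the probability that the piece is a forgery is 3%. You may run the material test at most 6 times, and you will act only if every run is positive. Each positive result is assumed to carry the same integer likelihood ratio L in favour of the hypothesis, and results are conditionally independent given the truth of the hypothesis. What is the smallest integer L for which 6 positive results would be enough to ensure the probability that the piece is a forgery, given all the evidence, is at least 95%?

Prior odds = 0.03/0.97 = 3/97.
Target odds = 0.95/0.05 = 19.
Need L⁶ ≥ 19 ÷ (3/97) = 1843/3.
2⁶ = 64 < 1843/3 ≤ 729 = 3⁶, so L = 3.

3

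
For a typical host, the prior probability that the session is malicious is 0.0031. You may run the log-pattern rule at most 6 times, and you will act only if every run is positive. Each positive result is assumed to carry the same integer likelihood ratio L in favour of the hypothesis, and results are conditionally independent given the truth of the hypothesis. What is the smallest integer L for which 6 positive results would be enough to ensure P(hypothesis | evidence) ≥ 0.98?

6

Prior odds = 0.0031/0.9969 = 31/9969.
Target odds = 0.98/0.02 = 49.
Need L⁶ ≥ 49 ÷ (31/9969) = 488481/31.
5⁶ = 15625 < 488481/31 ≤ 46656 = 6⁶, so L = 6.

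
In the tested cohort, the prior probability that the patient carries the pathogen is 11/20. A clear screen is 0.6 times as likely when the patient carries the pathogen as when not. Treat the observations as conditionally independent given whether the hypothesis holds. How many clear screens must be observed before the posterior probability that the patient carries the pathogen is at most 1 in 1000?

Prior odds: 0.55 ÷ 0.45 = 11/9.
Likelihood ratio per clear screen = 0.6.
Target odds: 0.001 ÷ 0.999 = 1/999.
Need (11/9) × 0.6ⁿ ≤ 1/999, i.e. 0.6ⁿ ≤ 1/1221.
0.6¹³ ≈0.00130607 is still above 1/1221 but 0.6¹⁴ ≈0.000783642 is at or below it, so n = 14.

14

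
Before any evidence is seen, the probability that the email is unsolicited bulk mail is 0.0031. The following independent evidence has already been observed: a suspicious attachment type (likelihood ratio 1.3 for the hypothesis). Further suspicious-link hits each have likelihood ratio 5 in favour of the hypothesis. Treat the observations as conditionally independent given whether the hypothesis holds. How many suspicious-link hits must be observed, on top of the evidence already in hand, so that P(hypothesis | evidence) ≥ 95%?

6

Prior odds = 0.0031/0.9969 = 31/9969.
Bayes factor of the evidence already in hand = 1.3.
Odds after that evidence = (31/9969) × 1.3 = 403/99690.
Target odds = 0.95/0.05 = 19.
Need 5ⁿ ≥ 19 ÷ (403/99690) = 1894110/403.
5⁵ = 3125 falls short of 1894110/403 but 5⁶ = 15625 reaches it, so n = 6.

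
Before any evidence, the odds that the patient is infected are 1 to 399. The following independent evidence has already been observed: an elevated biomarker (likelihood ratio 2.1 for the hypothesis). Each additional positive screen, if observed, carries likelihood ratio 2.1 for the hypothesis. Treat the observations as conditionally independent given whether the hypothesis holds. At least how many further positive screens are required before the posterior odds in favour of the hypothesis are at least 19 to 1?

Prior odds = 1/399.
Bayes factor of the evidence already in hand = 2.1.
Odds after that evidence = (1/399) × 2.1 = 1/190.
Target odds = 19.
Need 2.1ⁿ ≥ 19 ÷ (1/190) = 3610.
2.1¹¹ ≈3502.78 falls short of 3610 but 2.1¹² ≈7355.83 reaches it, so n = 12.

12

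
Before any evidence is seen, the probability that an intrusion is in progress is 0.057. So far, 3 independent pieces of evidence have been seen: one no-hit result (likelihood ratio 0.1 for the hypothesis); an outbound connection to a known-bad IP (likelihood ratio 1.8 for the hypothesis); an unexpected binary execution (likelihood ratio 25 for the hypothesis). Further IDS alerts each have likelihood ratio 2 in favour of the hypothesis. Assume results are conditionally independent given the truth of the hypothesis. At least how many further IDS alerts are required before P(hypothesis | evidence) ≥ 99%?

Prior odds = 0.057/0.943 = 57/943.
Combined Bayes factor of the evidence already in hand = 0.1 × 1.8 × 25 = 4.5.
Odds after that evidence = (57/943) × 4.5 = 513/1886.
Target odds = 0.99/0.01 = 99.
Need 2ⁿ ≥ 99 ÷ (513/1886) = 20746/57.
2⁸ = 256 falls short of 20746/57 but 2⁹ = 512 reaches it, so n = 9.

9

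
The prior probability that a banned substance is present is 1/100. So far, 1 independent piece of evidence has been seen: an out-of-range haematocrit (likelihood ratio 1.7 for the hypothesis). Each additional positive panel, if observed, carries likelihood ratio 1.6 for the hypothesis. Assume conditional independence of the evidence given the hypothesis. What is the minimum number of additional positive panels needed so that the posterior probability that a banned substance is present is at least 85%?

Prior odds = 0.01/0.99 = 1/99.
Bayes factor of the evidence already in hand = 1.7.
Odds after that evidence = (1/99) × 1.7 = 17/990.
Target odds = 0.85/0.15 = 17/3.
Need 1.6ⁿ ≥ 17/3 ÷ (17/990) = 330.
1.6¹² ≈281.475 falls short of 330 but 1.6¹³ ≈450.36 reaches it, so n = 13.

13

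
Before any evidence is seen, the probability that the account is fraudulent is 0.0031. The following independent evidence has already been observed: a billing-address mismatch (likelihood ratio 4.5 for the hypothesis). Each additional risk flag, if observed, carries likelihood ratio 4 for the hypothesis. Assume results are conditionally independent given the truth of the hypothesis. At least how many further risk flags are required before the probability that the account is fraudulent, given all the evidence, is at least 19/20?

6

Prior odds = 0.0031/0.9969 = 31/9969.
Bayes factor of the evidence already in hand = 4.5.
Odds after that evidence = (31/9969) × 4.5 = 93/6646.
Target odds = 0.95/0.05 = 19.
Need 4ⁿ ≥ 19 ÷ (93/6646) = 126274/93.
4⁵ = 1024 falls short of 126274/93 but 4⁶ = 4096 reaches it, so n = 6.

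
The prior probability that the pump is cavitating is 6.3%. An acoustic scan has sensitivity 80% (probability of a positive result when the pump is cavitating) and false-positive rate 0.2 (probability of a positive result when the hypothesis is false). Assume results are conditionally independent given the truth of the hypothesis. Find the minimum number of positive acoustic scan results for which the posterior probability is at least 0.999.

7

Prior odds = 0.063/0.937 = 63/937.
Likelihood ratio of a positive result = 0.8/0.2 = 4.
Target odds: 0.999 ÷ 0.001 = 999.
Need (63/937) × 4ⁿ ≥ 999, i.e. 4ⁿ ≥ 104007/7.
4⁶ = 4096 falls short of 104007/7 but 4⁷ = 16384 reaches it, so n = 7.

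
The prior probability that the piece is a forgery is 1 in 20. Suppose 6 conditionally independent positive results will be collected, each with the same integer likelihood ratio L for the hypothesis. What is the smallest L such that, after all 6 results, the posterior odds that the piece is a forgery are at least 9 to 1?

3

Prior odds = 0.05/0.95 = 1/19.
Target odds = 9.
Need L⁶ ≥ 9 ÷ (1/19) = 171.
2⁶ = 64 < 171 ≤ 729 = 3⁶, so L = 3.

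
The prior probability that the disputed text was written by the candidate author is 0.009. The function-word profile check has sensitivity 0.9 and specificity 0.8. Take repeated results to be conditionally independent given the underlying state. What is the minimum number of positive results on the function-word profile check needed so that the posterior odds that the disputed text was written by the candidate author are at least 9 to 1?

5

Prior odds = 0.009/0.991 = 9/991.
False-positive rate = 1 − 0.8 = 0.2; likelihood ratio of a positive = 0.9/0.2 = 4.5.
Target odds = 9.
Need (9/991) × 4.5ⁿ ≥ 9, i.e. 4.5ⁿ ≥ 991.
4.5⁴ = 410.0625 falls short of 991 but 4.5⁵ = 1845.28125 reaches it, so n = 5.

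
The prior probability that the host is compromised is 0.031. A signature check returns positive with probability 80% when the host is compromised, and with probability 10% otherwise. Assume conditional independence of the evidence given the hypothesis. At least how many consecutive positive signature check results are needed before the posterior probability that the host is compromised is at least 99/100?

4

Prior odds = 0.031/0.969 = 31/969.
Likelihood ratio of a positive result = 0.8/0.1 = 8.
Target odds: 0.99 ÷ 0.01 = 99.
Require 8ⁿ ≥ 99 ÷ (31/969) = 95931/31.
8³ = 512 falls short of 95931/31 but 8⁴ = 4096 reaches it, so n = 4.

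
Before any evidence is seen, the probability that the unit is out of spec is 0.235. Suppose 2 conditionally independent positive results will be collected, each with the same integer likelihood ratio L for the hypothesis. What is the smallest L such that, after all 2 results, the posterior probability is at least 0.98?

13

Prior odds = 0.235/0.765 = 47/153.
Target odds = 0.98/0.02 = 49.
Need L² ≥ 49 ÷ (47/153) = 7497/47.
12² = 144 < 7497/47 ≤ 169 = 13², so L = 13.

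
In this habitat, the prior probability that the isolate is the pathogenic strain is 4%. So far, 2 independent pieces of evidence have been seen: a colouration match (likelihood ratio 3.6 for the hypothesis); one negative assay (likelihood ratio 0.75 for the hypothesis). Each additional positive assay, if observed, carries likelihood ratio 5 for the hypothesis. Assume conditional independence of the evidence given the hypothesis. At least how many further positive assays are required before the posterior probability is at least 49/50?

4

Prior odds = 0.04/0.96 = 1/24.
Combined Bayes factor of the evidence already in hand = 3.6 × 0.75 = 2.7.
Odds after that evidence = (1/24) × 2.7 = 0.1125.
Target odds = 0.98/0.02 = 49.
Need 5ⁿ ≥ 49 ÷ 0.1125 = 3920/9.
5³ = 125 falls short of 3920/9 but 5⁴ = 625 reaches it, so n = 4.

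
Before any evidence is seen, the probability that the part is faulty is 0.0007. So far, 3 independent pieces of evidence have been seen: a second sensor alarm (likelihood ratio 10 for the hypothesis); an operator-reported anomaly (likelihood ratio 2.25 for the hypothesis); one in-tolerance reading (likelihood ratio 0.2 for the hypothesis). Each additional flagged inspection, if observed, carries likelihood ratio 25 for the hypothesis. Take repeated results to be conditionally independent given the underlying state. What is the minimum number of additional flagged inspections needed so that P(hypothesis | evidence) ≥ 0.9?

Prior odds = 0.0007/0.9993 = 7/9993.
Combined Bayes factor of the evidence already in hand = 10 × 2.25 × 0.2 = 4.5.
Odds after that evidence = (7/9993) × 4.5 = 21/6662.
Target odds = 0.9/0.1 = 9.
Need 25ⁿ ≥ 9 ÷ (21/6662) = 19986/7.
25² = 625 falls short of 19986/7 but 25³ = 15625 reaches it, so n = 3.

3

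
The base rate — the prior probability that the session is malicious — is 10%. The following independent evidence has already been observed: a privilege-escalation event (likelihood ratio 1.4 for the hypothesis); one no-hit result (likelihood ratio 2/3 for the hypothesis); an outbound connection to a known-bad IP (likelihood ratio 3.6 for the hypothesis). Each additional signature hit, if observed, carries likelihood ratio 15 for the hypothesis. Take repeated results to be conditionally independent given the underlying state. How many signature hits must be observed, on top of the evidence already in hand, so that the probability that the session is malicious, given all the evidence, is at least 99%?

Prior odds = 0.1/0.9 = 1/9.
Combined Bayes factor of the evidence already in hand = 1.4 × (2/3) × 3.6 = 3.36.
Odds after that evidence = (1/9) × 3.36 = 28/75.
Target odds = 0.99/0.01 = 99.
Need 15ⁿ ≥ 99 ÷ (28/75) = 7425/28.
15² = 225 falls short of 7425/28 but 15³ = 3375 reaches it, so n = 3.

3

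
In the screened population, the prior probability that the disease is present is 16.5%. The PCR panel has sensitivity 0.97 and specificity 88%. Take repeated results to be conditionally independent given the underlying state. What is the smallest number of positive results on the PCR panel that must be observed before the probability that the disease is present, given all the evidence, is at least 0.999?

5

Prior odds: 0.165 ÷ 0.835 = 33/167.
False-positive rate = 1 − 0.88 = 0.12; likelihood ratio of a positive = 0.97/0.12 = 97/12.
Target odds: 0.999 ÷ 0.001 = 999.
Require (97/12)ⁿ ≥ 999 ÷ (33/167) = 55611/11.
(97/12)⁴ = 88529281/20736 falls short of 55611/11 but (97/12)⁵ ≈34510.6 reaches it, so n = 5.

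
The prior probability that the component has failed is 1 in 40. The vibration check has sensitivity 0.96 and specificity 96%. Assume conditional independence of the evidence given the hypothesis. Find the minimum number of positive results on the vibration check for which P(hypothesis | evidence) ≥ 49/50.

3

Prior odds = 0.025/0.975 = 1/39.
False-positive rate = 1 − 0.96 = 0.04; likelihood ratio of a positive = 0.96/0.04 = 24.
Target odds: 0.98 ÷ 0.02 = 49.
Need (1/39) × 24ⁿ ≥ 49, i.e. 24ⁿ ≥ 1911.
24² = 576 falls short of 1911 but 24³ = 13824 reaches it, so n = 3.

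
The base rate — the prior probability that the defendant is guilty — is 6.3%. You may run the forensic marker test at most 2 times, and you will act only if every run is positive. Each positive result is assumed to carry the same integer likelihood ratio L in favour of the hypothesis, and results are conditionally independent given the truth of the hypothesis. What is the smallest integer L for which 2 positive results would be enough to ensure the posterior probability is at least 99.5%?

Prior odds = 0.063/0.937 = 63/937.
Target odds = 0.995/0.005 = 199.
Need L² ≥ 199 ÷ (63/937) = 186463/63.
54² = 2916 < 186463/63 ≤ 3025 = 55², so L = 55.

55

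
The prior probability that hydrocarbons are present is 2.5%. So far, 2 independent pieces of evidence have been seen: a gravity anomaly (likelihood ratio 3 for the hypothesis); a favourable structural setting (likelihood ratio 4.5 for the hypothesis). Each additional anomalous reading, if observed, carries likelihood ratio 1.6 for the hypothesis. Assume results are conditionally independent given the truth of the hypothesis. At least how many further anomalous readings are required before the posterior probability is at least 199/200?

14

Prior odds = 0.025/0.975 = 1/39.
Combined Bayes factor of the evidence already in hand = 3 × 4.5 = 13.5.
Odds after that evidence = (1/39) × 13.5 = 9/26.
Target odds = 0.995/0.005 = 199.
Need 1.6ⁿ ≥ 199 ÷ (9/26) = 5174/9.
1.6¹³ ≈450.36 falls short of 5174/9 but 1.6¹⁴ ≈720.576 reaches it, so n = 14.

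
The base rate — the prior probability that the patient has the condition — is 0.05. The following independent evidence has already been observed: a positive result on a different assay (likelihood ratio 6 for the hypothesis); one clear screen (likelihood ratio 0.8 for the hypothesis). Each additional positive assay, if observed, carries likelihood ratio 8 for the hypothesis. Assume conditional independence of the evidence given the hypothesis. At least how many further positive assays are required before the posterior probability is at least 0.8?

2

Prior odds = 0.05/0.95 = 1/19.
Combined Bayes factor of the evidence already in hand = 6 × 0.8 = 4.8.
Odds after that evidence = (1/19) × 4.8 = 24/95.
Target odds = 0.8/0.2 = 4.
Need 8ⁿ ≥ 4 ÷ (24/95) = 95/6.
8¹ = 8 falls short of 95/6 but 8² = 64 reaches it, so n = 2.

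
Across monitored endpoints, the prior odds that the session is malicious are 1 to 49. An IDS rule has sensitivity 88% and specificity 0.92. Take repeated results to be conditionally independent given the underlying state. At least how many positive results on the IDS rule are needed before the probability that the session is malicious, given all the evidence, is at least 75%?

3

Prior odds = 1/49.
False-positive rate = 1 − 0.92 = 0.08; likelihood ratio of a positive = 0.88/0.08 = 11.
Target posterior odds = 0.75/0.25 = 3.
Need (1/49) × 11ⁿ ≥ 3, i.e. 11ⁿ ≥ 147.
11² = 121 falls short of 147 but 11³ = 1331 reaches it, so n = 3.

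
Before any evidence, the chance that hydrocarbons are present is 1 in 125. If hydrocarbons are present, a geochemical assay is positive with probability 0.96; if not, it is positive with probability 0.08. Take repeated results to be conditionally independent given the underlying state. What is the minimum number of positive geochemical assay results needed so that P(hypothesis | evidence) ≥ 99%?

4

Prior odds: 0.008 ÷ 0.992 = 1/124.
Likelihood ratio of a positive = 0.96/0.08 = 12.
Target posterior odds = 0.99/0.01 = 99.
Require 12ⁿ ≥ 99 ÷ (1/124) = 12276.
12³ = 1728 falls short of 12276 but 12⁴ = 20736 reaches it, so n = 4.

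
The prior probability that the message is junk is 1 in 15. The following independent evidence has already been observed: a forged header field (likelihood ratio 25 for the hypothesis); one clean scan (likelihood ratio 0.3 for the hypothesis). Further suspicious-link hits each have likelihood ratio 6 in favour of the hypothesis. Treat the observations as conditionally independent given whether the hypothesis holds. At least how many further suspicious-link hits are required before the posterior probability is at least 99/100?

Prior odds = (1/15)/(14/15) = 1/14.
Combined Bayes factor of the evidence already in hand = 25 × 0.3 = 7.5.
Odds after that evidence = (1/14) × 7.5 = 15/28.
Target odds = 0.99/0.01 = 99.
Need 6ⁿ ≥ 99 ÷ (15/28) = 184.8.
6² = 36 falls short of 184.8 but 6³ = 216 reaches it, so n = 3.

3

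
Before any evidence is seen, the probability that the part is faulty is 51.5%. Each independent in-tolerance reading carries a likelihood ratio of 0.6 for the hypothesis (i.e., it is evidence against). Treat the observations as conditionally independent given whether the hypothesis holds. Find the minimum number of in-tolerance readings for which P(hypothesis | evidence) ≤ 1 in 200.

11

Prior odds = 0.515/0.485 = 103/97.
Likelihood ratio per in-tolerance reading = 0.6.
Target odds: 0.005 ÷ 0.995 = 1/199.
Require 0.6ⁿ ≤ 1/199 ÷ (103/97) = 97/20497.
0.6¹⁰ = 59049/9765625 is still above 97/20497 but 0.6¹¹ = 177147/48828125 is at or below it, so n = 11.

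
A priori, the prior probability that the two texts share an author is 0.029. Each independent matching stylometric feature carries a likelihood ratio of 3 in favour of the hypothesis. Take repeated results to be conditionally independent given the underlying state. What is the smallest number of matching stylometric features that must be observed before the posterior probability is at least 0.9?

6

Prior odds = 0.029/0.971 = 29/971.
Likelihood ratio per matching stylometric feature = 3.
Target odds: 0.9 ÷ 0.1 = 9.
Require 3ⁿ ≥ 9 ÷ (29/971) = 8739/29.
3⁵ = 243 falls short of 8739/29 but 3⁶ = 729 reaches it, so n = 6.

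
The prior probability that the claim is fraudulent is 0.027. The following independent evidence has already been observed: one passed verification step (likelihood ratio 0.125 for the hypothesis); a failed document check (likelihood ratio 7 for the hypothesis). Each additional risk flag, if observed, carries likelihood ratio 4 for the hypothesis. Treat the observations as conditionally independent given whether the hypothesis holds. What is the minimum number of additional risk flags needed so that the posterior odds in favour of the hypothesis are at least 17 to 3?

Prior odds = 0.027/0.973 = 27/973.
Combined Bayes factor of the evidence already in hand = 0.125 × 7 = 0.875.
Odds after that evidence = (27/973) × 0.875 = 27/1112.
Target odds = 17/3.
Need 4ⁿ ≥ 17/3 ÷ (27/1112) = 18904/81.
4³ = 64 falls short of 18904/81 but 4⁴ = 256 reaches it, so n = 4.

4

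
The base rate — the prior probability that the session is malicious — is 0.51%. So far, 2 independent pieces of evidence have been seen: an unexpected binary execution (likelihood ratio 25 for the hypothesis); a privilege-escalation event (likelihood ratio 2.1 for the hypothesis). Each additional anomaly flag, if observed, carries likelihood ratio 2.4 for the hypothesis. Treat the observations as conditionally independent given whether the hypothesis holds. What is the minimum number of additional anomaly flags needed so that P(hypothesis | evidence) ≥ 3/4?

3

Prior odds = 0.0051/0.9949 = 51/9949.
Combined Bayes factor of the evidence already in hand = 25 × 2.1 = 52.5.
Odds after that evidence = (51/9949) × 52.5 = 5355/19898.
Target odds = 0.75/0.25 = 3.
Need 2.4ⁿ ≥ 3 ÷ (5355/19898) = 19898/1785.
2.4² = 5.76 falls short of 19898/1785 but 2.4³ = 13.824 reaches it, so n = 3.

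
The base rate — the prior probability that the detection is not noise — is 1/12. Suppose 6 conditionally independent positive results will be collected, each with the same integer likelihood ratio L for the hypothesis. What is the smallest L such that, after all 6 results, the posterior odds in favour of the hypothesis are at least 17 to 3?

2

Prior odds = (1/12)/(11/12) = 1/11.
Target odds = 17/3.
Need L⁶ ≥ 17/3 ÷ (1/11) = 187/3.
1⁶ = 1 < 187/3 ≤ 64 = 2⁶, so L = 2.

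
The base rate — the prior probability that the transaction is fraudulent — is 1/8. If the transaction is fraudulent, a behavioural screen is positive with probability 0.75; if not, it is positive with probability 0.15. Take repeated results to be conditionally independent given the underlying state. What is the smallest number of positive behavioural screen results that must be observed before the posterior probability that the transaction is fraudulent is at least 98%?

4

Prior odds: 0.125 ÷ 0.875 = 1/7.
Likelihood ratio of a positive = 0.75/0.15 = 5.
Target odds: 0.98 ÷ 0.02 = 49.
Need (1/7) × 5ⁿ ≥ 49, i.e. 5ⁿ ≥ 343.
5³ = 125 falls short of 343 but 5⁴ = 625 reaches it, so n = 4.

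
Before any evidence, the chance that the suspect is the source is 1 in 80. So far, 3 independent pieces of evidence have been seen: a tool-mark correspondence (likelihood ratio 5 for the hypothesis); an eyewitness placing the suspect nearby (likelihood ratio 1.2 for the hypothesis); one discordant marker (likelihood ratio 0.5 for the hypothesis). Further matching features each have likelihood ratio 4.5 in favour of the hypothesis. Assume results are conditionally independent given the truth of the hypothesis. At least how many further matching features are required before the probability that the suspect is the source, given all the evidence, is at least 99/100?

Prior odds = 0.0125/0.9875 = 1/79.
Combined Bayes factor of the evidence already in hand = 5 × 1.2 × 0.5 = 3.
Odds after that evidence = (1/79) × 3 = 3/79.
Target odds = 0.99/0.01 = 99.
Need 4.5ⁿ ≥ 99 ÷ (3/79) = 2607.
4.5⁵ = 1845.28125 falls short of 2607 but 4.5⁶ = 8303.765625 reaches it, so n = 6.

6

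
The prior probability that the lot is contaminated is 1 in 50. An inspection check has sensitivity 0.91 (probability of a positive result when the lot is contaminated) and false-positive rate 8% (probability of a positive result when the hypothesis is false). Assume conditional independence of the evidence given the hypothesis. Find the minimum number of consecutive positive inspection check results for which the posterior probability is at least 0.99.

4

Prior odds = 0.02/0.98 = 1/49.
Likelihood ratio of a positive result = 0.91/0.08 = 11.375.
Target odds: 0.99 ÷ 0.01 = 99.
Require 11.375ⁿ ≥ 99 ÷ (1/49) = 4851.
11.375³ = 753571/512 falls short of 4851 but 11.375⁴ = 68574961/4096 reaches it, so n = 4.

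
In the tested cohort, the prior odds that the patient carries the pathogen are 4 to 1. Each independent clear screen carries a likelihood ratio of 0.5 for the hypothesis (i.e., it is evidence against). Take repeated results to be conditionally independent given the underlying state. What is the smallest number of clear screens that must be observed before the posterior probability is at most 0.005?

10

Prior odds = 4.
Likelihood ratio per clear screen = 0.5.
Target posterior odds = 0.005/0.995 = 1/199.
Need 4 × 0.5ⁿ ≤ 1/199, i.e. 0.5ⁿ ≤ 1/796.
0.5⁹ = 0.001953125 is still above 1/796 but 0.5¹⁰ = 1/1024 is at or below it, so n = 10.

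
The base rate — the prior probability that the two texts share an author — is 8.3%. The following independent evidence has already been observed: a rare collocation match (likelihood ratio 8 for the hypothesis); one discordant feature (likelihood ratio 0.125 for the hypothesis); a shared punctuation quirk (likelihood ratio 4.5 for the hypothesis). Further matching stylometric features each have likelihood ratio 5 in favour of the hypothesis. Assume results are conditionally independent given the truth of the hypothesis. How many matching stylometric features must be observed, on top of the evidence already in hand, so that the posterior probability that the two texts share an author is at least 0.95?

3

Prior odds = 0.083/0.917 = 83/917.
Combined Bayes factor of the evidence already in hand = 8 × 0.125 × 4.5 = 4.5.
Odds after that evidence = (83/917) × 4.5 = 747/1834.
Target odds = 0.95/0.05 = 19.
Need 5ⁿ ≥ 19 ÷ (747/1834) = 34846/747.
5² = 25 falls short of 34846/747 but 5³ = 125 reaches it, so n = 3.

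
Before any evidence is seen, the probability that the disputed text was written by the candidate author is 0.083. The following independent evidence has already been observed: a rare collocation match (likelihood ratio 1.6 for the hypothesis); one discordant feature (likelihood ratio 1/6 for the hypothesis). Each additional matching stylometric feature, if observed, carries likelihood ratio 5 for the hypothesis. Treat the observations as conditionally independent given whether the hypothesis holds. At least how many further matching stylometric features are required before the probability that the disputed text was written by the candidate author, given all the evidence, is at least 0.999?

7

Prior odds = 0.083/0.917 = 83/917.
Combined Bayes factor of the evidence already in hand = 1.6 × (1/6) = 4/15.
Odds after that evidence = (83/917) × 4/15 = 332/13755.
Target odds = 0.999/0.001 = 999.
Need 5ⁿ ≥ 999 ÷ (332/13755) = 13741245/332.
5⁶ = 15625 falls short of 13741245/332 but 5⁷ = 78125 reaches it, so n = 7.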